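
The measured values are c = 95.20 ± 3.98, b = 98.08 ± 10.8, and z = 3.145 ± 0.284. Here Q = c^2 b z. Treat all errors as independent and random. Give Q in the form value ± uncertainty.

(2.796 ± 0.462) × 10^6

For a monomial Q ∝ c^2, b, z, fractional errors add in quadrature:
  (2·δc/c)² = (2×0.0418)² = 0.00699;  (1·δb/b)² = (1×0.110)² = 0.0121;  (1·δz/z)² = (1×0.0903)² = 0.00815
δQ/Q = √(0.0273) = 0.165
Q = 2.796e+06, so δQ = 0.165 × 2.796e+06 = 4.62e+05.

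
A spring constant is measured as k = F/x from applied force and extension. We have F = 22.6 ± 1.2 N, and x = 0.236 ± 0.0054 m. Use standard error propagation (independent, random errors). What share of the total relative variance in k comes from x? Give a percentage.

15.7%

(δk/k)² = (1·δF/F)² + (-1·δx/x)²
  F term: (1×0.0531)² = 0.00282
  x term: (-1×0.0229)² = 0.000524
Total = 0.00334. Share from x = 0.000524/0.00334 = 0.157.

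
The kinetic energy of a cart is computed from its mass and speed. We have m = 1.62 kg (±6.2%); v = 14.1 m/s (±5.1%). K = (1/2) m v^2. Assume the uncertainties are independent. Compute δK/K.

Relative error in a monomial: (δK/K)² = Σ (nᵢ · δxᵢ/xᵢ)².
  (1·δm/m)² = (1×0.0620)² = 0.00384;  (2·δv/v)² = (2×0.0510)² = 0.0104
δK/K = √(0.0142) = 0.119

0.119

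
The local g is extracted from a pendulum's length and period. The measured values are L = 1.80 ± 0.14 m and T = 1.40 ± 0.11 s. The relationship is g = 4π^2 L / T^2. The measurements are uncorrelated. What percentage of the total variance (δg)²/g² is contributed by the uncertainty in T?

80.3%

(δg/g)² = (1·δL/L)² + (-2·δT/T)²
  L term: (1×0.0778)² = 0.00605
  T term: (-2×0.0786)² = 0.0247
Total = 0.0307. Share from T = 0.0247/0.0307 = 0.803.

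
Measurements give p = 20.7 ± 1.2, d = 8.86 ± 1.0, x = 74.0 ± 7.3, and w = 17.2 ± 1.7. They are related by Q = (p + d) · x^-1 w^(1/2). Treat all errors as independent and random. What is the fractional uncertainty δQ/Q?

0.122

Let u = p + d = 29.6. δu = √(δp² + δd²) = √(1.44 + 1.00) = 1.56, so δu/u = 0.0528.
Q is then a monomial in u, x, w:
δQ/Q = √((δu/u)² + (-1·δx/x)² + (½·δw/w)²) = √(0.00279 + 0.00973 + 0.00244) = 0.122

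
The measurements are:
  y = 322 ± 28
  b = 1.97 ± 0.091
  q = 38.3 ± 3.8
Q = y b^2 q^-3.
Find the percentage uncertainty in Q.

Products/powers → add relative errors in quadrature, weighted by exponent:
  (1·δy/y)² = (1×0.0870)² = 0.00756;  (2·δb/b)² = (2×0.0462)² = 0.00854;  (-3·δq/q)² = (-3×0.0992)² = 0.0886
δQ/Q = √(0.105) = 0.324

32.4%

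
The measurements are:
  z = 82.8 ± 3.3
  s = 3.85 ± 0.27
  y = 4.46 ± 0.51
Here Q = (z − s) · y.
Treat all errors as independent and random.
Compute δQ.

42.9

Let u = z − s = 79.0. δu = √(δz² + δs²) = √(10.9 + 0.0729) = 3.31, so δu/u = 0.0419.
Q is then a monomial in u, y:
δQ/Q = √((δu/u)² + (1·δy/y)²) = √(0.00176 + 0.0131) = 0.122
Q = 352, so δQ = 0.122 × 352 = 42.9.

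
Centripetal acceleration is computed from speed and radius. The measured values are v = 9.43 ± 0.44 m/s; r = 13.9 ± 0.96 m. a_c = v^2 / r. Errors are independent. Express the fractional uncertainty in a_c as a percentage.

11.6%

Since a_c is a product/quotient, work with relative uncertainties:
  (2·δv/v)² = (2×0.0467)² = 0.00871;  (-1·δr/r)² = (-1×0.0691)² = 0.00477
δa_c/a_c = √(0.0135) = 0.116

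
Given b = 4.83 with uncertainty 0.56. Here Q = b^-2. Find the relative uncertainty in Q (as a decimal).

Products/powers → add relative errors in quadrature, weighted by exponent:
  (-2·δb/b)² = (-2×0.116)² = 0.0538
δQ/Q = √(0.0538) = 0.232

0.232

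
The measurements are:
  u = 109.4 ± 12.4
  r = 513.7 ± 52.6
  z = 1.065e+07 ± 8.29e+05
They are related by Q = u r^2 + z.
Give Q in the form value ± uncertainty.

Let p = u·r^2 = 2.887e+07. δp/p = √((1·δu/u)² + (2·δr/r)²) = √(0.0128 + 0.0419) = 0.234, so δp = 6.76e+06.
Q = p + z: δQ = √(δp² + δz²) = √(4.57e+13 + 6.87e+11) = 6.81e+06
Q = 3.952e+07.

(3.952 ± 0.681) × 10^7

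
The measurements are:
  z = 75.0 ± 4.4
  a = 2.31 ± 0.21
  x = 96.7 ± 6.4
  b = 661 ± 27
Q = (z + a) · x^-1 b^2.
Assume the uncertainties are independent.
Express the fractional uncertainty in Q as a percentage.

12.0%

Let u = z + a = 77.3. δu = √(δz² + δa²) = √(19.4 + 0.0441) = 4.41, so δu/u = 0.0570.
Q is then a monomial in u, x, b:
δQ/Q = √((δu/u)² + (-1·δx/x)² + (2·δb/b)²) = √(0.00325 + 0.00438 + 0.00667) = 0.120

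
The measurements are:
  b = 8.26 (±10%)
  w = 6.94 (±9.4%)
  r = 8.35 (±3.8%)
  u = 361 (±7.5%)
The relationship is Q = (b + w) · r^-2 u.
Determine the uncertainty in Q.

Let h = b + w = 15.2. δh = √(δb² + δw²) = √(0.682 + 0.426) = 1.05, so δh/h = 0.0692.
Q is then a monomial in h, r, u:
δQ/Q = √((δh/h)² + (-2·δr/r)² + (1·δu/u)²) = √(0.00480 + 0.00578 + 0.00562) = 0.127
Q = 78.7, so δQ = 0.127 × 78.7 = 10.0.

10.0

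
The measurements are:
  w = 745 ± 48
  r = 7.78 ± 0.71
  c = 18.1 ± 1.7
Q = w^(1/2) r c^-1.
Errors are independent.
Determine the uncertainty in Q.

Since Q is a product/quotient, work with relative uncertainties:
  (½·δw/w)² = (0.5×0.0644)² = 0.00104;  (1·δr/r)² = (1×0.0913)² = 0.00833;  (-1·δc/c)² = (-1×0.0939)² = 0.00882
δQ/Q = √(0.0182) = 0.135
Q = 11.7, so δQ = 0.135 × 11.7 = 1.58.

1.58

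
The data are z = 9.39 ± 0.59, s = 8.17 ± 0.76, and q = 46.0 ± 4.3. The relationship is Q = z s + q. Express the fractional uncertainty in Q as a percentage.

7.84%

Let p = z·s = 76.7. δp/p = √((1·δz/z)² + (1·δs/s)²) = √(0.00395 + 0.00865) = 0.112, so δp = 8.61.
Q = p + q: δQ = √(δp² + δq²) = √(74.2 + 18.5) = 9.63
Q = 123, so δQ/Q = 9.63/123 = 0.0784.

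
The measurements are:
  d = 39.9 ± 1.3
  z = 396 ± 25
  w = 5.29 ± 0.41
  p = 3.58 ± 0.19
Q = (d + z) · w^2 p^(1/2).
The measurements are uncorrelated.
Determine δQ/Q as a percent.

16.7%

Let u = d + z = 436. δu = √(δd² + δz²) = √(1.69 + 625) = 25.0, so δu/u = 0.0574.
Q is then a monomial in u, w, p:
δQ/Q = √((δu/u)² + (2·δw/w)² + (½·δp/p)²) = √(0.00330 + 0.0240 + 0.000704) = 0.167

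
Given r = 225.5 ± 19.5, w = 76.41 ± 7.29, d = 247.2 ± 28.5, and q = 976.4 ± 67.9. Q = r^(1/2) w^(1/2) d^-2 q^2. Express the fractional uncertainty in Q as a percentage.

27.7%

Each factor contributes (exponent × relative error)² to (δQ/Q)²:
  (½·δr/r)² = (0.5×0.0865)² = 0.00187;  (½·δw/w)² = (0.5×0.0954)² = 0.00228;  (-2·δd/d)² = (-2×0.115)² = 0.0532;  (2·δq/q)² = (2×0.0695)² = 0.0193
δQ/Q = √(0.0767) = 0.277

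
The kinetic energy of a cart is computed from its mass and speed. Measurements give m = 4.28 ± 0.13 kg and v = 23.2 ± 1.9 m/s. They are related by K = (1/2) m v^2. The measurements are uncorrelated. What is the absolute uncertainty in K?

K is a product of powers, so relative uncertainties combine in quadrature:
  (1·δm/m)² = (1×0.0304)² = 0.000923;  (2·δv/v)² = (2×0.0819)² = 0.0268
δK/K = √(0.0278) = 0.167
K = 1150 J, so δK = 0.167 × 1150 = 192 J.

192 J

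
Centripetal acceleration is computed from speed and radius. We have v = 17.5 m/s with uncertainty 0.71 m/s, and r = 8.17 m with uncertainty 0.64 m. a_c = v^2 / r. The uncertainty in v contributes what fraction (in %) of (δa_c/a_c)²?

51.8%

(δa_c/a_c)² = (2·δv/v)² + (-1·δr/r)²
  v term: (2×0.0406)² = 0.00658
  r term: (-1×0.0783)² = 0.00614
Total = 0.0127. Share from v = 0.00658/0.0127 = 0.518.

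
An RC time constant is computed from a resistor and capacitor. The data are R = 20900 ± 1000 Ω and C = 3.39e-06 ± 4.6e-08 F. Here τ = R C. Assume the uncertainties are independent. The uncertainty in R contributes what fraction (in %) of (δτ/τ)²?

(δτ/τ)² = (1·δR/R)² + (1·δC/C)²
  R term: (1×0.0478)² = 0.00229
  C term: (1×0.0136)² = 0.000184
Total = 0.00247. Share from R = 0.00229/0.00247 = 0.926.

92.6%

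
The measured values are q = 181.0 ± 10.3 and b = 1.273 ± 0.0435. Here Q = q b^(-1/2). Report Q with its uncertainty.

160.4 ± 9.53

Products/powers → add relative errors in quadrature, weighted by exponent:
  (1·δq/q)² = (1×0.0569)² = 0.00324;  (−½·δb/b)² = (-0.5×0.0342)² = 0.000292
δQ/Q = √(0.00353) = 0.0594
Q = 160.4, so δQ = 0.0594 × 160.4 = 9.53.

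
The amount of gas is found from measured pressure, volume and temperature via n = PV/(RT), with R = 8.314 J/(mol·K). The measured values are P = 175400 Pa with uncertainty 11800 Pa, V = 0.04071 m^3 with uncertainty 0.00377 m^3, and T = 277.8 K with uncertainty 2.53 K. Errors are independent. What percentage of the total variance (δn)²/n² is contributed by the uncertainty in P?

(δn/n)² = (1·δP/P)² + (1·δV/V)² + (-1·δT/T)²
  P term: (1×0.0673)² = 0.00453
  V term: (1×0.0926)² = 0.00858
  T term: (-1×0.00911)² = 8.29e-05
Total = 0.0132. Share from P = 0.00453/0.0132 = 0.343.

34.3%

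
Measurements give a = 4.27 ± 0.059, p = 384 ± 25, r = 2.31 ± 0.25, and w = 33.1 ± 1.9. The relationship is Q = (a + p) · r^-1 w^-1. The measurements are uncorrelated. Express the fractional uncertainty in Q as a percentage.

13.8%

Let u = a + p = 388. δu = √(δa² + δp²) = √(0.00348 + 625) = 25.0, so δu/u = 0.0644.
Q is then a monomial in u, r, w:
δQ/Q = √((δu/u)² + (-1·δr/r)² + (-1·δw/w)²) = √(0.00415 + 0.0117 + 0.00329) = 0.138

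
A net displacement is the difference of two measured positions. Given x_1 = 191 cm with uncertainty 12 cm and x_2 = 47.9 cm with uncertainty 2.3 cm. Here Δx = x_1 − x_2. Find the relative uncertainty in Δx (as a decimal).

0.0854

Each term contributes (cᵢ δxᵢ)² to (δΔx)²:
  (δx_1)² = 144;  (δx_2)² = 5.29
δΔx = √(149) = 12.2 cm
Δx = 143 cm, so δΔx/Δx = 12.2/143 = 0.0854.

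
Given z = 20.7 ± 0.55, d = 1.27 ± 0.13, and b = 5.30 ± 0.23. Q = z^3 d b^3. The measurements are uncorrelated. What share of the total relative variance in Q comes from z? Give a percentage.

18.8%

(δQ/Q)² = (3·δz/z)² + (1·δd/d)² + (3·δb/b)²
  z term: (3×0.0266)² = 0.00635
  d term: (1×0.102)² = 0.0105
  b term: (3×0.0434)² = 0.0169
Total = 0.0338. Share from z = 0.00635/0.0338 = 0.188.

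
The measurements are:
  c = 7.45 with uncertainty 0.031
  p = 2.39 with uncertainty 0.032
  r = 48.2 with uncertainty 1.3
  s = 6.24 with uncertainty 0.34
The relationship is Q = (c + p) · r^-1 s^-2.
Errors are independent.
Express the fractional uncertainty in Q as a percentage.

11.2%

Let u = c + p = 9.84. δu = √(δc² + δp²) = √(0.000961 + 0.00102) = 0.0446, so δu/u = 0.00453.
Q is then a monomial in u, r, s:
δQ/Q = √((δu/u)² + (-1·δr/r)² + (-2·δs/s)²) = √(2.05e-05 + 0.000727 + 0.0119) = 0.112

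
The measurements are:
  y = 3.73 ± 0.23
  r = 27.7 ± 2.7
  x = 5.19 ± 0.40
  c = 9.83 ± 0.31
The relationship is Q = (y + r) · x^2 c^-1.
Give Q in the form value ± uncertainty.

86.1 ± 15.5

Let u = y + r = 31.4. δu = √(δy² + δr²) = √(0.0529 + 7.29) = 2.71, so δu/u = 0.0862.
Q is then a monomial in u, x, c:
δQ/Q = √((δu/u)² + (2·δx/x)² + (-1·δc/c)²) = √(0.00743 + 0.0238 + 0.000995) = 0.179
Q = 86.1, so δQ = 0.179 × 86.1 = 15.5.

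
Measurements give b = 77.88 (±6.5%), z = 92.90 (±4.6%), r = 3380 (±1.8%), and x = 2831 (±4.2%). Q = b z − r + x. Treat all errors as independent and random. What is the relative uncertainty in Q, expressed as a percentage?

Let p = b·z = 7235. δp/p = √((1·δb/b)² + (1·δz/z)²) = √(0.00423 + 0.00212) = 0.0796, so δp = 576.
Q = p − r + x: δQ = √(δp² + δr² + δx²) = √(3.32e+05 + 3700 + 14100) = 591
Q = 6686, so δQ/Q = 591/6686 = 0.0885.

8.85%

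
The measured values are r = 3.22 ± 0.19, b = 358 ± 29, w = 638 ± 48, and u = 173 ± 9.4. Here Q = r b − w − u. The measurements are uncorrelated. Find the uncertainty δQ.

125

Let p = r·b = 1150. δp/p = √((1·δr/r)² + (1·δb/b)²) = √(0.00348 + 0.00656) = 0.100, so δp = 116.
Q = p − w − u: δQ = √(δp² + δw² + δu²) = √(13300 + 2300 + 88.4) = 125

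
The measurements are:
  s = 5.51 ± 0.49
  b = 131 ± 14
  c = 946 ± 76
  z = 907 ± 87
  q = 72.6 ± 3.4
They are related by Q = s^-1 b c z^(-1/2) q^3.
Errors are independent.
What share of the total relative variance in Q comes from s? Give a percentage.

16.5%

(δQ/Q)² = (-1·δs/s)² + (1·δb/b)² + (1·δc/c)² + (−½·δz/z)² + (3·δq/q)²
  s term: (-1×0.0889)² = 0.00791
  b term: (1×0.107)² = 0.0114
  c term: (1×0.0803)² = 0.00645
  z term: (-0.5×0.0959)² = 0.00230
  q term: (3×0.0468)² = 0.0197
Total = 0.0478. Share from s = 0.00791/0.0478 = 0.165.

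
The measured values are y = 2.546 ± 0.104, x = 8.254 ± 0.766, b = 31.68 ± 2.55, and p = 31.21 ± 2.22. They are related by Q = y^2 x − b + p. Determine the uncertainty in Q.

Let w = y^2·x = 53.50. δw/w = √((2·δy/y)² + (1·δx/x)²) = √(0.00667 + 0.00861) = 0.124, so δw = 6.62.
Q = w − b + p: δQ = √(δw² + δb² + δp²) = √(43.8 + 6.50 + 4.93) = 7.43

7.43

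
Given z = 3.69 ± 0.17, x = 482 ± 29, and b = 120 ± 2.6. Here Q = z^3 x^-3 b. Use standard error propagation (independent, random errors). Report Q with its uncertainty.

(5.38 ± 1.23) × 10^-5

Since Q is a product/quotient, work with relative uncertainties:
  (3·δz/z)² = (3×0.0461)² = 0.0191;  (-3·δx/x)² = (-3×0.0602)² = 0.0326;  (1·δb/b)² = (1×0.0217)² = 0.000469
δQ/Q = √(0.0522) = 0.228
Q = 5.38e-05, so δQ = 0.228 × 5.38e-05 = 1.23e-05.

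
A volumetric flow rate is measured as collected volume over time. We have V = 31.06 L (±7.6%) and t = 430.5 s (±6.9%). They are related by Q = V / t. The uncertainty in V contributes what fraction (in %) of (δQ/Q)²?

54.8%

(δQ/Q)² = (1·δV/V)² + (-1·δt/t)²
  V term: (1×0.0760)² = 0.00578
  t term: (-1×0.0690)² = 0.00476
Total = 0.0105. Share from V = 0.00578/0.0105 = 0.548.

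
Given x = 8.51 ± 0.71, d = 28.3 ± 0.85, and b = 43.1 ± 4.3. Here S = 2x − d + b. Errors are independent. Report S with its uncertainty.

31.8 ± 4.61

Sums and differences: (δS)² = Σ (cᵢ δxᵢ)².
  (2·δx)² = 2.02;  (δd)² = 0.722;  (δb)² = 18.5
δS = √(21.2) = 4.61
S = 31.8.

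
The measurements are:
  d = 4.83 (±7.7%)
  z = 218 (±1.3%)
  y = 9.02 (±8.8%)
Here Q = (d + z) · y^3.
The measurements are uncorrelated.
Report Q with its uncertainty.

Let u = d + z = 223. δu = √(δd² + δz²) = √(0.138 + 8.03) = 2.86, so δu/u = 0.0128.
Q is then a monomial in u, y:
δQ/Q = √((δu/u)² + (3·δy/y)²) = √(0.000165 + 0.0697) = 0.264
Q = 1.64e+05, so δQ = 0.264 × 1.64e+05 = 43200.

(1.64 ± 0.432) × 10^5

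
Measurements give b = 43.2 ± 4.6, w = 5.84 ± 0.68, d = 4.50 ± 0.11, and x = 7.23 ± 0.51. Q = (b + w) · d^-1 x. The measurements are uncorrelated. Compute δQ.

Let u = b + w = 49.0. δu = √(δb² + δw²) = √(21.2 + 0.462) = 4.65, so δu/u = 0.0948.
Q is then a monomial in u, d, x:
δQ/Q = √((δu/u)² + (-1·δd/d)² + (1·δx/x)²) = √(0.00899 + 0.000598 + 0.00498) = 0.121
Q = 78.8, so δQ = 0.121 × 78.8 = 9.51.

9.51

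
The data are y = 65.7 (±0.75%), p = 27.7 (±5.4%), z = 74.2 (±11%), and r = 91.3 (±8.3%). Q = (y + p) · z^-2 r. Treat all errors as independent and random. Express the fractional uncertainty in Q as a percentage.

23.6%

Let u = y + p = 93.4. δu = √(δy² + δp²) = √(0.243 + 2.24) = 1.57, so δu/u = 0.0169.
Q is then a monomial in u, z, r:
δQ/Q = √((δu/u)² + (-2·δz/z)² + (1·δr/r)²) = √(0.000284 + 0.0484 + 0.00689) = 0.236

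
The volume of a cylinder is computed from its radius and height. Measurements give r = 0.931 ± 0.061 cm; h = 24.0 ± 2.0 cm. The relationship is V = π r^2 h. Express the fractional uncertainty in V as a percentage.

15.5%

For a monomial V ∝ r^2, h, fractional errors add in quadrature:
  (2·δr/r)² = (2×0.0655)² = 0.0172;  (1·δh/h)² = (1×0.0833)² = 0.00694
δV/V = √(0.0241) = 0.155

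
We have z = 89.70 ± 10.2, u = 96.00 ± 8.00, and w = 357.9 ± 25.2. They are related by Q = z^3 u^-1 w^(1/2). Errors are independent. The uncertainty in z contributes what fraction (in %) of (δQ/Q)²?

(δQ/Q)² = (3·δz/z)² + (-1·δu/u)² + (½·δw/w)²
  z term: (3×0.114)² = 0.116
  u term: (-1×0.0833)² = 0.00694
  w term: (0.5×0.0704)² = 0.00124
Total = 0.125. Share from z = 0.116/0.125 = 0.934.

93.4%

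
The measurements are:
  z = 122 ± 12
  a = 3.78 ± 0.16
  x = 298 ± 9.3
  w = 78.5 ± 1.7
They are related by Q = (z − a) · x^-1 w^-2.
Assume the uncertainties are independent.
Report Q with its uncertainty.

Let u = z − a = 118. δu = √(δz² + δa²) = √(144 + 0.0256) = 12.0, so δu/u = 0.102.
Q is then a monomial in u, x, w:
δQ/Q = √((δu/u)² + (-1·δx/x)² + (-2·δw/w)²) = √(0.0103 + 0.000974 + 0.00188) = 0.115
Q = 6.44e-05, so δQ = 0.115 × 6.44e-05 = 7.38e-06.

(6.44 ± 0.738) × 10^-5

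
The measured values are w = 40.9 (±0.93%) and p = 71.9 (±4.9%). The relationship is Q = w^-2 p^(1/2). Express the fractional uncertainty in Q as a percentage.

3.08%

Products/powers → add relative errors in quadrature, weighted by exponent:
  (-2·δw/w)² = (-2×0.00930)² = 0.000346;  (½·δp/p)² = (0.5×0.0490)² = 0.000600
δQ/Q = √(0.000946) = 0.0308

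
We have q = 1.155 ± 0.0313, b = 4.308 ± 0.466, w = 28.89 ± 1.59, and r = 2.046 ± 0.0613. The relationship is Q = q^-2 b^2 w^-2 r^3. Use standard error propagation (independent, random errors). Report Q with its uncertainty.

0.1428 ± 0.0378

Relative error in a monomial: (δQ/Q)² = Σ (nᵢ · δxᵢ/xᵢ)².
  (-2·δq/q)² = (-2×0.0271)² = 0.00294;  (2·δb/b)² = (2×0.108)² = 0.0468;  (-2·δw/w)² = (-2×0.0550)² = 0.0121;  (3·δr/r)² = (3×0.0300)² = 0.00808
δQ/Q = √(0.0699) = 0.264
Q = 0.1428, so δQ = 0.264 × 0.1428 = 0.0378.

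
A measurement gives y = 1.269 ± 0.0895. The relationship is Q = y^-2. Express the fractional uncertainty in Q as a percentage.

Q ∝ y^-2, so δQ/Q = |-2| · δy/y = 2 × 0.0705 = 0.141.

14.1%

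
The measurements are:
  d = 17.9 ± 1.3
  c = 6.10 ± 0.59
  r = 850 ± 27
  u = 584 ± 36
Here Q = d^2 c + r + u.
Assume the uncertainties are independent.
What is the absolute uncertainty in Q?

344

Let p = d^2·c = 1950. δp/p = √((2·δd/d)² + (1·δc/c)²) = √(0.0211 + 0.00936) = 0.175, so δp = 341.
Q = p + r + u: δQ = √(δp² + δr² + δu²) = √(1.16e+05 + 729 + 1300) = 344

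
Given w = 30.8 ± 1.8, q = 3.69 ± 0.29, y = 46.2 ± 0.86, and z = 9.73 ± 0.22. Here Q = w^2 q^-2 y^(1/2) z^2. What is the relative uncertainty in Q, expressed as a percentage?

20.1%

Relative error in a monomial: (δQ/Q)² = Σ (nᵢ · δxᵢ/xᵢ)².
  (2·δw/w)² = (2×0.0584)² = 0.0137;  (-2·δq/q)² = (-2×0.0786)² = 0.0247;  (½·δy/y)² = (0.5×0.0186)² = 8.66e-05;  (2·δz/z)² = (2×0.0226)² = 0.00204
δQ/Q = √(0.0405) = 0.201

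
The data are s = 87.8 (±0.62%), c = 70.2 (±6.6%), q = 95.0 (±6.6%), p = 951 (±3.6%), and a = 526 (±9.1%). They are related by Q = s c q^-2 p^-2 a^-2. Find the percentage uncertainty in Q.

24.5%

Relative error in a monomial: (δQ/Q)² = Σ (nᵢ · δxᵢ/xᵢ)².
  (1·δs/s)² = (1×0.00620)² = 3.84e-05;  (1·δc/c)² = (1×0.0660)² = 0.00436;  (-2·δq/q)² = (-2×0.0660)² = 0.0174;  (-2·δp/p)² = (-2×0.0360)² = 0.00518;  (-2·δa/a)² = (-2×0.0910)² = 0.0331
δQ/Q = √(0.0601) = 0.245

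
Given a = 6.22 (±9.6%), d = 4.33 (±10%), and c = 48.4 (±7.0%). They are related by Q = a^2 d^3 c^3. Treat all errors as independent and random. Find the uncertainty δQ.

1.47e+08

Each factor contributes (exponent × relative error)² to (δQ/Q)²:
  (2·δa/a)² = (2×0.0960)² = 0.0369;  (3·δd/d)² = (3×0.100)² = 0.0900;  (3·δc/c)² = (3×0.0700)² = 0.0441
δQ/Q = √(0.171) = 0.413
Q = 3.56e+08, so δQ = 0.413 × 3.56e+08 = 1.47e+08.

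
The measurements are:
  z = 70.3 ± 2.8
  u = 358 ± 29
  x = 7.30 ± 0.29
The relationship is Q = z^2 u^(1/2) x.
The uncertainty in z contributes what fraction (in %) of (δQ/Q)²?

(δQ/Q)² = (2·δz/z)² + (½·δu/u)² + (1·δx/x)²
  z term: (2×0.0398)² = 0.00635
  u term: (0.5×0.0810)² = 0.00164
  x term: (1×0.0397)² = 0.00158
Total = 0.00956. Share from z = 0.00635/0.00956 = 0.663.

66.3%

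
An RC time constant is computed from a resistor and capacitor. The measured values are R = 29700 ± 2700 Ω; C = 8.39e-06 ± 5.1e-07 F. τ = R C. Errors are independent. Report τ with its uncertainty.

0.249 ± 0.0273 s

Since τ is a product/quotient, work with relative uncertainties:
  (1·δR/R)² = (1×0.0909)² = 0.00826;  (1·δC/C)² = (1×0.0608)² = 0.00370
δτ/τ = √(0.0120) = 0.109
τ = 0.249 s, so δτ = 0.109 × 0.249 = 0.0273 s.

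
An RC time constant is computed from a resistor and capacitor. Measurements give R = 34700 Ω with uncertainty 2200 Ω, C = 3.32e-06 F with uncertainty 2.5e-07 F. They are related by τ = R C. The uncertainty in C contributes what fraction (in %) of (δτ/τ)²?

58.5%

(δτ/τ)² = (1·δR/R)² + (1·δC/C)²
  R term: (1×0.0634)² = 0.00402
  C term: (1×0.0753)² = 0.00567
Total = 0.00969. Share from C = 0.00567/0.00969 = 0.585.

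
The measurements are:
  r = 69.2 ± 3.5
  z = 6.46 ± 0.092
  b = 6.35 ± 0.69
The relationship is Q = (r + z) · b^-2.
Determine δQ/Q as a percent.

22.2%

Let u = r + z = 75.7. δu = √(δr² + δz²) = √(12.2 + 0.00846) = 3.50, so δu/u = 0.0463.
Q is then a monomial in u, b:
δQ/Q = √((δu/u)² + (-2·δb/b)²) = √(0.00214 + 0.0472) = 0.222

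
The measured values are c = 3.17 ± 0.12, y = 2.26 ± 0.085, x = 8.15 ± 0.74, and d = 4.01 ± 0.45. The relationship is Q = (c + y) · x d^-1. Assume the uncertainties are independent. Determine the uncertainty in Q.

1.62

Let u = c + y = 5.43. δu = √(δc² + δy²) = √(0.0144 + 0.00723) = 0.147, so δu/u = 0.0271.
Q is then a monomial in u, x, d:
δQ/Q = √((δu/u)² + (1·δx/x)² + (-1·δd/d)²) = √(0.000733 + 0.00824 + 0.0126) = 0.147
Q = 11.0, so δQ = 0.147 × 11.0 = 1.62.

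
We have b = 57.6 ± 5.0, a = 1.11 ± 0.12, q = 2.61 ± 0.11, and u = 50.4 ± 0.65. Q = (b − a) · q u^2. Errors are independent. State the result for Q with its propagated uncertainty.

(3.75 ± 0.380) × 10^5

Let w = b − a = 56.5. δw = √(δb² + δa²) = √(25.0 + 0.0144) = 5.00, so δw/w = 0.0885.
Q is then a monomial in w, q, u:
δQ/Q = √((δw/w)² + (1·δq/q)² + (2·δu/u)²) = √(0.00784 + 0.00178 + 0.000665) = 0.101
Q = 3.75e+05, so δQ = 0.101 × 3.75e+05 = 38000.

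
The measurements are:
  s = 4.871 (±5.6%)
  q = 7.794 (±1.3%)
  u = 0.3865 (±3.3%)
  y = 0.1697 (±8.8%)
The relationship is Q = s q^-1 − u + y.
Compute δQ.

Let p = s·q^-1 = 0.6250. δp/p = √((1·δs/s)² + (-1·δq/q)²) = √(0.00314 + 0.000169) = 0.0575, so δp = 0.0359.
Q = p − u + y: δQ = √(δp² + δu² + δy²) = √(0.00129 + 0.000163 + 0.000223) = 0.0409

0.0409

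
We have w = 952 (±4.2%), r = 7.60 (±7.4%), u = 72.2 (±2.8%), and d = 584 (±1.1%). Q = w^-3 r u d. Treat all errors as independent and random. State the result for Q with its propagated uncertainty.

Relative error in a monomial: (δQ/Q)² = Σ (nᵢ · δxᵢ/xᵢ)².
  (-3·δw/w)² = (-3×0.0420)² = 0.0159;  (1·δr/r)² = (1×0.0740)² = 0.00548;  (1·δu/u)² = (1×0.0280)² = 0.000784;  (1·δd/d)² = (1×0.0110)² = 0.000121
δQ/Q = √(0.0223) = 0.149
Q = 0.000371, so δQ = 0.149 × 0.000371 = 5.54e-05.

(3.71 ± 0.554) × 10^-4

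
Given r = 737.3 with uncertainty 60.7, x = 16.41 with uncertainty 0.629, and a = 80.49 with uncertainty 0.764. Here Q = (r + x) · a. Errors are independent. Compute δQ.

Let u = r + x = 753.7. δu = √(δr² + δx²) = √(3680 + 0.396) = 60.7, so δu/u = 0.0805.
Q is then a monomial in u, a:
δQ/Q = √((δu/u)² + (1·δa/a)²) = √(0.00649 + 9.01e-05) = 0.0811
Q = 60670, so δQ = 0.0811 × 60670 = 4920.

4920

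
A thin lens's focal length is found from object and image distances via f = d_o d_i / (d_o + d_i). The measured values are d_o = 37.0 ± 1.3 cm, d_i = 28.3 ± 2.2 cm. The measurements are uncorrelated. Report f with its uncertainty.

∂f/∂d_o = (d_i/(d_o+d_i))² = 0.188;  ∂f/∂d_i = (d_o/(d_o+d_i))² = 0.321
δf = √((∂f/∂d_o · δd_o)² + (∂f/∂d_i · δd_i)²) = √(0.0596 + 0.499) = 0.747 cm
f = 16.0 cm.

16.0 ± 0.747 cm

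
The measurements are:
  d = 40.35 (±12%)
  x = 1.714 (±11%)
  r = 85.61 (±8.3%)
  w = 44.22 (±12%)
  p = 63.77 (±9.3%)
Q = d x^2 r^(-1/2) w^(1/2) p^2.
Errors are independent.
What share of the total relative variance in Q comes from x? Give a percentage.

47.1%

(δQ/Q)² = (1·δd/d)² + (2·δx/x)² + (−½·δr/r)² + (½·δw/w)² + (2·δp/p)²
  d term: (1×0.120)² = 0.0144
  x term: (2×0.110)² = 0.0484
  r term: (-0.5×0.0830)² = 0.00172
  w term: (0.5×0.120)² = 0.00360
  p term: (2×0.0930)² = 0.0346
Total = 0.103. Share from x = 0.0484/0.103 = 0.471.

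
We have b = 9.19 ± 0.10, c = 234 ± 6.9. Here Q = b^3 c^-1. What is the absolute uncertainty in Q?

For a monomial Q ∝ b^3, c^-1, fractional errors add in quadrature:
  (3·δb/b)² = (3×0.0109)² = 0.00107;  (-1·δc/c)² = (-1×0.0295)² = 0.000869
δQ/Q = √(0.00194) = 0.0440
Q = 3.32, so δQ = 0.0440 × 3.32 = 0.146.

0.146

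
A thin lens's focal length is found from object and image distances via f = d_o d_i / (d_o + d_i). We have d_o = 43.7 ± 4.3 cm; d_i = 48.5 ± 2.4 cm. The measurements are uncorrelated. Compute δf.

∂f/∂d_o = (d_i/(d_o+d_i))² = 0.277;  ∂f/∂d_i = (d_o/(d_o+d_i))² = 0.225
δf = √((∂f/∂d_o · δd_o)² + (∂f/∂d_i · δd_i)²) = √(1.42 + 0.291) = 1.31 cm

1.31 cm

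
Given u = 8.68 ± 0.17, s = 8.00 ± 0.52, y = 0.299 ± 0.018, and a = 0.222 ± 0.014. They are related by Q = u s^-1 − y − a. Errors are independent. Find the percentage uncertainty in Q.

13.7%

Let p = u·s^-1 = 1.08. δp/p = √((1·δu/u)² + (-1·δs/s)²) = √(0.000384 + 0.00423) = 0.0679, so δp = 0.0737.
Q = p − y − a: δQ = √(δp² + δy² + δa²) = √(0.00543 + 0.000324 + 0.000196) = 0.0771
Q = 0.564, so δQ/Q = 0.0771/0.564 = 0.137.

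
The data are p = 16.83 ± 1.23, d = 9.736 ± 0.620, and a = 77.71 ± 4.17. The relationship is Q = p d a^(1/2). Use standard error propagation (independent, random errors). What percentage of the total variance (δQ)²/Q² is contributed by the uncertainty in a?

(δQ/Q)² = (1·δp/p)² + (1·δd/d)² + (½·δa/a)²
  p term: (1×0.0731)² = 0.00534
  d term: (1×0.0637)² = 0.00406
  a term: (0.5×0.0537)² = 0.000720
Total = 0.0101. Share from a = 0.000720/0.0101 = 0.0712.

7.12%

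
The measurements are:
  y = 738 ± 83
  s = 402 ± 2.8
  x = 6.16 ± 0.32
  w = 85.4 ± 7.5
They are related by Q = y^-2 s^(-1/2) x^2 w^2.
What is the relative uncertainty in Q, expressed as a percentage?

Relative error in a monomial: (δQ/Q)² = Σ (nᵢ · δxᵢ/xᵢ)².
  (-2·δy/y)² = (-2×0.112)² = 0.0506;  (−½·δs/s)² = (-0.5×0.00697)² = 1.21e-05;  (2·δx/x)² = (2×0.0519)² = 0.0108;  (2·δw/w)² = (2×0.0878)² = 0.0309
δQ/Q = √(0.0923) = 0.304

30.4%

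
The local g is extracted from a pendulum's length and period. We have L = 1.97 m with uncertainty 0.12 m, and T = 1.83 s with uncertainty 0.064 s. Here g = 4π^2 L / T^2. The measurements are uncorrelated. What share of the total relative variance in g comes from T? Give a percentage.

56.9%

(δg/g)² = (1·δL/L)² + (-2·δT/T)²
  L term: (1×0.0609)² = 0.00371
  T term: (-2×0.0350)² = 0.00489
Total = 0.00860. Share from T = 0.00489/0.00860 = 0.569.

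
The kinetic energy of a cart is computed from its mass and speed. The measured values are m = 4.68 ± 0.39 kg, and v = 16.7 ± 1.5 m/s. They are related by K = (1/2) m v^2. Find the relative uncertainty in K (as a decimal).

0.198

Relative error in a monomial: (δK/K)² = Σ (nᵢ · δxᵢ/xᵢ)².
  (1·δm/m)² = (1×0.0833)² = 0.00694;  (2·δv/v)² = (2×0.0898)² = 0.0323
δK/K = √(0.0392) = 0.198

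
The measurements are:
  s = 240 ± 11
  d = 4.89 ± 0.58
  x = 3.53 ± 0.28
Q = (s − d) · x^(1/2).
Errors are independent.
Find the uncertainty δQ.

27.1

Let u = s − d = 235. δu = √(δs² + δd²) = √(121 + 0.336) = 11.0, so δu/u = 0.0469.
Q is then a monomial in u, x:
δQ/Q = √((δu/u)² + (½·δx/x)²) = √(0.00220 + 0.00157) = 0.0614
Q = 442, so δQ = 0.0614 × 442 = 27.1.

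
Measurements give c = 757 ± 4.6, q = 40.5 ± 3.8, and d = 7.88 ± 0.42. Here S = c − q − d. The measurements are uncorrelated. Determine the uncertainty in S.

Absolute uncertainties add in quadrature for a linear combination:
  (δc)² = 21.2;  (δq)² = 14.4;  (δd)² = 0.176
δS = √(35.8) = 5.98

5.98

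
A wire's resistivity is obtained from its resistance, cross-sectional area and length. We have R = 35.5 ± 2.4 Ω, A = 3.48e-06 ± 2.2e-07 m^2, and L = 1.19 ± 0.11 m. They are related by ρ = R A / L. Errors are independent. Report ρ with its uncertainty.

(1.04 ± 0.136) × 10^-4 Ω·m

Each factor contributes (exponent × relative error)² to (δρ/ρ)²:
  (1·δR/R)² = (1×0.0676)² = 0.00457;  (1·δA/A)² = (1×0.0632)² = 0.00400;  (-1·δL/L)² = (-1×0.0924)² = 0.00854
δρ/ρ = √(0.0171) = 0.131
ρ = 0.000104 Ω·m, so δρ = 0.131 × 0.000104 = 1.36e-05 Ω·m.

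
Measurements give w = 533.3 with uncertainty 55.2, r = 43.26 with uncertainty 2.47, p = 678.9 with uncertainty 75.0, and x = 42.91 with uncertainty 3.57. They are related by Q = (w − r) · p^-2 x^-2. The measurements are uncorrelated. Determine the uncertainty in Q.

1.72e-07

Let u = w − r = 490.0. δu = √(δw² + δr²) = √(3050 + 6.10) = 55.3, so δu/u = 0.113.
Q is then a monomial in u, p, x:
δQ/Q = √((δu/u)² + (-2·δp/p)² + (-2·δx/x)²) = √(0.0127 + 0.0488 + 0.0277) = 0.299
Q = 5.774e-07, so δQ = 0.299 × 5.774e-07 = 1.72e-07.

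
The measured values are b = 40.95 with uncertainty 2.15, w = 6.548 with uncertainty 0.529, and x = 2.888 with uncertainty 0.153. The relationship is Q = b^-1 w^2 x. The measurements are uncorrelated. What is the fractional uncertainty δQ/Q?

Q is a product of powers, so relative uncertainties combine in quadrature:
  (-1·δb/b)² = (-1×0.0525)² = 0.00276;  (2·δw/w)² = (2×0.0808)² = 0.0261;  (1·δx/x)² = (1×0.0530)² = 0.00281
δQ/Q = √(0.0317) = 0.178

0.178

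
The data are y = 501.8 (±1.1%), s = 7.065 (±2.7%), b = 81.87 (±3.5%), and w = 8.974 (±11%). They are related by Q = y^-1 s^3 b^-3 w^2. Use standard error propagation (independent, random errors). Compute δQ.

Since Q is a product/quotient, work with relative uncertainties:
  (-1·δy/y)² = (-1×0.0110)² = 0.000121;  (3·δs/s)² = (3×0.0270)² = 0.00656;  (-3·δb/b)² = (-3×0.0350)² = 0.0110;  (2·δw/w)² = (2×0.110)² = 0.0484
δQ/Q = √(0.0661) = 0.257
Q = 0.0001031, so δQ = 0.257 × 0.0001031 = 2.65e-05.

2.65e-05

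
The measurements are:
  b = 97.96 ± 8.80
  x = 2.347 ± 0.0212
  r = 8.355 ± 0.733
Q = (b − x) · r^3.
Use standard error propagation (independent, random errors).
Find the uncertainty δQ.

15500

Let u = b − x = 95.61. δu = √(δb² + δx²) = √(77.4 + 0.000449) = 8.80, so δu/u = 0.0920.
Q is then a monomial in u, r:
δQ/Q = √((δu/u)² + (3·δr/r)²) = √(0.00847 + 0.0693) = 0.279
Q = 55760, so δQ = 0.279 × 55760 = 15500.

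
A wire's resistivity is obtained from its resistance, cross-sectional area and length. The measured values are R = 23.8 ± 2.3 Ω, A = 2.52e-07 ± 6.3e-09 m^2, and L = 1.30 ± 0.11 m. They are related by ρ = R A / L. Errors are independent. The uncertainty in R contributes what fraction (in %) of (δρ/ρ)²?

(δρ/ρ)² = (1·δR/R)² + (1·δA/A)² + (-1·δL/L)²
  R term: (1×0.0966)² = 0.00934
  A term: (1×0.0250)² = 0.000625
  L term: (-1×0.0846)² = 0.00716
Total = 0.0171. Share from R = 0.00934/0.0171 = 0.545.

54.5%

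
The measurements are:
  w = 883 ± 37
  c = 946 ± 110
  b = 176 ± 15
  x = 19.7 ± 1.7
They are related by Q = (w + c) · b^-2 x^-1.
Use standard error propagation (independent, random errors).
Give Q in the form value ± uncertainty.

Let u = w + c = 1830. δu = √(δw² + δc²) = √(1370 + 12100) = 116, so δu/u = 0.0635.
Q is then a monomial in u, b, x:
δQ/Q = √((δu/u)² + (-2·δb/b)² + (-1·δx/x)²) = √(0.00403 + 0.0291 + 0.00745) = 0.201
Q = 0.00300, so δQ = 0.201 × 0.00300 = 0.000603.

0.00300 ± 0.000603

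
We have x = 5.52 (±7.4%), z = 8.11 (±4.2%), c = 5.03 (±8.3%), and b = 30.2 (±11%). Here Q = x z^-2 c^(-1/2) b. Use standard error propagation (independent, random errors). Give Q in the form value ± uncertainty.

Each factor contributes (exponent × relative error)² to (δQ/Q)²:
  (1·δx/x)² = (1×0.0740)² = 0.00548;  (-2·δz/z)² = (-2×0.0420)² = 0.00706;  (−½·δc/c)² = (-0.5×0.0830)² = 0.00172;  (1·δb/b)² = (1×0.110)² = 0.0121
δQ/Q = √(0.0264) = 0.162
Q = 1.13, so δQ = 0.162 × 1.13 = 0.183.

1.13 ± 0.183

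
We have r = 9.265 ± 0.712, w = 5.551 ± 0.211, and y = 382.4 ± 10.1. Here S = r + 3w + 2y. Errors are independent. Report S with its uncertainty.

For a sum/difference, combine absolute errors in quadrature:
  (δr)² = 0.507;  (3·δw)² = 0.401;  (2·δy)² = 408
δS = √(409) = 20.2
S = 790.7.

790.7 ± 20.2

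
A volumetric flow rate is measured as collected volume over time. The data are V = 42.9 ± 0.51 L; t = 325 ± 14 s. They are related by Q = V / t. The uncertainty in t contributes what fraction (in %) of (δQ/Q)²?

(δQ/Q)² = (1·δV/V)² + (-1·δt/t)²
  V term: (1×0.0119)² = 0.000141
  t term: (-1×0.0431)² = 0.00186
Total = 0.00200. Share from t = 0.00186/0.00200 = 0.929.

92.9%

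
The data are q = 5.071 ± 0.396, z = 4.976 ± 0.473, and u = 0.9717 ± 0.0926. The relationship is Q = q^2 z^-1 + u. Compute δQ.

0.949

Let p = q^2·z^-1 = 5.168. δp/p = √((2·δq/q)² + (-1·δz/z)²) = √(0.0244 + 0.00904) = 0.183, so δp = 0.945.
Q = p + u: δQ = √(δp² + δu²) = √(0.893 + 0.00857) = 0.949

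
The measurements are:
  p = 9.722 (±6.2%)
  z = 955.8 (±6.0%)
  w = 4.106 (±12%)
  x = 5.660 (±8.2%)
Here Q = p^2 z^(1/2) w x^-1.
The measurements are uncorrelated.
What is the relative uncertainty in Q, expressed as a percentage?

Since Q is a product/quotient, work with relative uncertainties:
  (2·δp/p)² = (2×0.0620)² = 0.0154;  (½·δz/z)² = (0.5×0.0600)² = 0.000900;  (1·δw/w)² = (1×0.120)² = 0.0144;  (-1·δx/x)² = (-1×0.0820)² = 0.00672
δQ/Q = √(0.0374) = 0.193

19.3%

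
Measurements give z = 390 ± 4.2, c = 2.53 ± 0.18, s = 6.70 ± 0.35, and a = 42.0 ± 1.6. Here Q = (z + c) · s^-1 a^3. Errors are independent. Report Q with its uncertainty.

Let u = z + c = 393. δu = √(δz² + δc²) = √(17.6 + 0.0324) = 4.20, so δu/u = 0.0107.
Q is then a monomial in u, s, a:
δQ/Q = √((δu/u)² + (-1·δs/s)² + (3·δa/a)²) = √(0.000115 + 0.00273 + 0.0131) = 0.126
Q = 4.34e+06, so δQ = 0.126 × 4.34e+06 = 5.47e+05.

(4.34 ± 0.547) × 10^6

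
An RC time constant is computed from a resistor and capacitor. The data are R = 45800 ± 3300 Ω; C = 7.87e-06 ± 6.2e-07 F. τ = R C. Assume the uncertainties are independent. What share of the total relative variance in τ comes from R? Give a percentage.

(δτ/τ)² = (1·δR/R)² + (1·δC/C)²
  R term: (1×0.0721)² = 0.00519
  C term: (1×0.0788)² = 0.00621
Total = 0.0114. Share from R = 0.00519/0.0114 = 0.455.

45.5%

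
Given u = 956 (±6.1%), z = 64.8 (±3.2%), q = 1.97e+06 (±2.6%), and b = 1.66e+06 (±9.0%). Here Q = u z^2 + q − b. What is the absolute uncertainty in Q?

Let p = u·z^2 = 4.01e+06. δp/p = √((1·δu/u)² + (2·δz/z)²) = √(0.00372 + 0.00410) = 0.0884, so δp = 3.55e+05.
Q = p + q − b: δQ = √(δp² + δq² + δb²) = √(1.26e+11 + 2.62e+09 + 2.23e+10) = 3.88e+05

3.88e+05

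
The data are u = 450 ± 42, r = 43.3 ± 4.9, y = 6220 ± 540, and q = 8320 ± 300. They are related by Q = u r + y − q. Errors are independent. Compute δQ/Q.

Let p = u·r = 19500. δp/p = √((1·δu/u)² + (1·δr/r)²) = √(0.00871 + 0.0128) = 0.147, so δp = 2860.
Q = p + y − q: δQ = √(δp² + δy² + δq²) = √(8.17e+06 + 2.92e+05 + 90000) = 2920
Q = 17400, so δQ/Q = 2920/17400 = 0.168.

0.168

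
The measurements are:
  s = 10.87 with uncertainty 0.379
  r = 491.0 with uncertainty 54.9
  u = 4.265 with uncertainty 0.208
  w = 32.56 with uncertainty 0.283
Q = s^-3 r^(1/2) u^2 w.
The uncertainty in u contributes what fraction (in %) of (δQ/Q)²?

40.2%

(δQ/Q)² = (-3·δs/s)² + (½·δr/r)² + (2·δu/u)² + (1·δw/w)²
  s term: (-3×0.0349)² = 0.0109
  r term: (0.5×0.112)² = 0.00313
  u term: (2×0.0488)² = 0.00951
  w term: (1×0.00869)² = 7.55e-05
Total = 0.0237. Share from u = 0.00951/0.0237 = 0.402.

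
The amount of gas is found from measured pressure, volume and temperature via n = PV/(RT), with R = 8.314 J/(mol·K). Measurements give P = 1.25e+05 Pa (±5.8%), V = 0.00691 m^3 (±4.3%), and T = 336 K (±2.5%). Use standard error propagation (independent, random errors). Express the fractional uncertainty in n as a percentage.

n is a product of powers, so relative uncertainties combine in quadrature:
  (1·δP/P)² = (1×0.0580)² = 0.00336;  (1·δV/V)² = (1×0.0430)² = 0.00185;  (-1·δT/T)² = (-1×0.0250)² = 0.000625
δn/n = √(0.00584) = 0.0764

7.64%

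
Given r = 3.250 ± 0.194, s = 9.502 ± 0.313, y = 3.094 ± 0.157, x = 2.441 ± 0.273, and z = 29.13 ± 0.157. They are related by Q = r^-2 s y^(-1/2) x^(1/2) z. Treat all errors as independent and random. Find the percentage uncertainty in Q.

13.8%

Since Q is a product/quotient, work with relative uncertainties:
  (-2·δr/r)² = (-2×0.0597)² = 0.0143;  (1·δs/s)² = (1×0.0329)² = 0.00109;  (−½·δy/y)² = (-0.5×0.0507)² = 0.000644;  (½·δx/x)² = (0.5×0.112)² = 0.00313;  (1·δz/z)² = (1×0.00539)² = 2.9e-05
δQ/Q = √(0.0191) = 0.138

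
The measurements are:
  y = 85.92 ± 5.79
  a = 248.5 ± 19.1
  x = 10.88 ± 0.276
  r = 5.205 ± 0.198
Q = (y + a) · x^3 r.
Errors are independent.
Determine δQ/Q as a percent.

Let u = y + a = 334.4. δu = √(δy² + δa²) = √(33.5 + 365) = 20.0, so δu/u = 0.0597.
Q is then a monomial in u, x, r:
δQ/Q = √((δu/u)² + (3·δx/x)² + (1·δr/r)²) = √(0.00356 + 0.00579 + 0.00145) = 0.104

10.4%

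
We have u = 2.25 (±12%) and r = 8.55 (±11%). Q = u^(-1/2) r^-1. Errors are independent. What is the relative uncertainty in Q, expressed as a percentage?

Q is a product of powers, so relative uncertainties combine in quadrature:
  (−½·δu/u)² = (-0.5×0.120)² = 0.00360;  (-1·δr/r)² = (-1×0.110)² = 0.0121
δQ/Q = √(0.0157) = 0.125

12.5%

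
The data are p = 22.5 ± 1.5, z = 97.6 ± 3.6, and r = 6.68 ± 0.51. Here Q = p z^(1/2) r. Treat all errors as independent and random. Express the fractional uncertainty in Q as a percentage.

Q is a product of powers, so relative uncertainties combine in quadrature:
  (1·δp/p)² = (1×0.0667)² = 0.00444;  (½·δz/z)² = (0.5×0.0369)² = 0.000340;  (1·δr/r)² = (1×0.0763)² = 0.00583
δQ/Q = √(0.0106) = 0.103

10.3%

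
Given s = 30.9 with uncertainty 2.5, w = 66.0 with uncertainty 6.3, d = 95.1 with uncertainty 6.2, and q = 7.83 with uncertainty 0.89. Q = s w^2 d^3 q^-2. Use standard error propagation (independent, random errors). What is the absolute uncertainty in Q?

Q is a product of powers, so relative uncertainties combine in quadrature:
  (1·δs/s)² = (1×0.0809)² = 0.00655;  (2·δw/w)² = (2×0.0955)² = 0.0364;  (3·δd/d)² = (3×0.0652)² = 0.0383;  (-2·δq/q)² = (-2×0.114)² = 0.0517
δQ/Q = √(0.133) = 0.365
Q = 1.89e+09, so δQ = 0.365 × 1.89e+09 = 6.88e+08.

6.88e+08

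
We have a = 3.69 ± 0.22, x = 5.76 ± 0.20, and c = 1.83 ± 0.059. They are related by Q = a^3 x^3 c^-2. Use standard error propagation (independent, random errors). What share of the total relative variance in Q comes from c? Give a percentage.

8.85%

(δQ/Q)² = (3·δa/a)² + (3·δx/x)² + (-2·δc/c)²
  a term: (3×0.0596)² = 0.0320
  x term: (3×0.0347)² = 0.0109
  c term: (-2×0.0322)² = 0.00416
Total = 0.0470. Share from c = 0.00416/0.0470 = 0.0885.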